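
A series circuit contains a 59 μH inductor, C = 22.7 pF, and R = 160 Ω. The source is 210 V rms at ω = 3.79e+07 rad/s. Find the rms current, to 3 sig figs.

X_L = ωL = 2240 Ω
X_C = 1/(ωC) = 1160 Ω
Net reactance X = X_L − X_C = 1070 Ω
Z = 160 + j1070 Ω
|Z| = √(160² + 1070²) = 1090 Ω
I = V/|Z| = 210/1090 = 193 mA

193 mA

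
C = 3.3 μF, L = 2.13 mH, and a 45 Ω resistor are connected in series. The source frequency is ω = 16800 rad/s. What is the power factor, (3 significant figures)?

0.930

X_L = ωL = 35.8 Ω
X_C = 1/(ωC) = 18.0 Ω
Net reactance X = X_L − X_C = 17.7 Ω
Z = 45.0 + j17.7 Ω
|Z| = √(45.0² + 17.7²) = 48.4 Ω
∠Z = arctan(17.7/45.0) = 21.5°
cos φ = cos(21.5°) = 0.930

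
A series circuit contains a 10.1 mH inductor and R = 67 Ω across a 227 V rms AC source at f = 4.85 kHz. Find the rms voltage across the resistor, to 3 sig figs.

48.3 V

ω = 2πf = 30470 rad/s
X_L = ωL = 308 Ω
Z = 67.0 + j308 Ω
|Z| = √(67.0² + 308²) = 315 Ω
I = V/|Z| = 721 mA
V_R = I·|Z_R| = 0.721 × 67.0 = 48.3 V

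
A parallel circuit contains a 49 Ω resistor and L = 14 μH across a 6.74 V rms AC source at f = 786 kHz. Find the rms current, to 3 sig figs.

169 mA

ω = 2πf = 4.939e+06 rad/s
X_L = ωL = 69.1 Ω
Parallel: admittances add. Y = 1/R + 1/(jωL)
Y = (0.0204 − j0.0145) S
|Y| = 0.0250 S → |Z| = 1/|Y| = 40.0 Ω, ∠Z = −∠Y = 35.3°
I = V/|Z| = 6.74/40.0 = 169 mA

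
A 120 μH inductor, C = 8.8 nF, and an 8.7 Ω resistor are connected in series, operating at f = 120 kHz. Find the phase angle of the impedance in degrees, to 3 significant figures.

-81.8°

ω = 2πf = 754000 rad/s
X_L = ωL = 90.5 Ω
X_C = 1/(ωC) = 151 Ω
Net reactance X = X_L − X_C = -60.2 Ω
Z = 8.70 − j60.2 Ω
|Z| = √(8.70² + 60.2²) = 60.9 Ω
∠Z = arctan(-60.2/8.70) = -81.8°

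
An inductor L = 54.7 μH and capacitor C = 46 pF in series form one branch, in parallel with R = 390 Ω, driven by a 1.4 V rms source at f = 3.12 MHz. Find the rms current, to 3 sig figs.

ω = 2πf = 1.96e+07 rad/s
X_L = ωL = 1070 Ω
X_C = 1/(ωC) = 1110 Ω
Branch 1: Z₁ = R = 390 Ω
Branch 2 (series LC): Z₂ = j(X_L − X_C) = −j36.6 Ω
Parallel: Z = Z₁Z₂/(Z₁+Z₂), |Z| = 36.5 Ω, ∠Z = -84.6°
I = V/|Z| = 1.4/36.5 = 38.4 mA

38.4 mA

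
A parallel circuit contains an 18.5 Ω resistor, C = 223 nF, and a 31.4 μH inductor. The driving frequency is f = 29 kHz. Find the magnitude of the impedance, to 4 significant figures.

6.914 Ω

ω = 2πf = 182200 rad/s
X_L = ωL = 5.721 Ω
X_C = 1/(ωC) = 24.61 Ω
Parallel: admittances add. Y = 1/R + 1/(jωL) + jωC
Y = (0.05405 − j0.1341) S
|Y| = 0.1446 S → |Z| = 1/|Y| = 6.914 Ω, ∠Z = −∠Y = 68.05°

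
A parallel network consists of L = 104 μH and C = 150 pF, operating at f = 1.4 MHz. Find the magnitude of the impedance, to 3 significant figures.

4420 Ω

ω = 2πf = 8.796e+06 rad/s
X_L = ωL = 915 Ω
X_C = 1/(ωC) = 758 Ω
Parallel: admittances add. Y = 1/(jωL) + jωC
Y = (0 + j0.000226) S
|Y| = 0.000226 S → |Z| = 1/|Y| = 4420 Ω, ∠Z = −∠Y = -90.0°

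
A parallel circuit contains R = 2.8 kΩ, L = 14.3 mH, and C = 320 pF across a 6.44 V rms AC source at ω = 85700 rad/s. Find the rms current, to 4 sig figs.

X_L = ωL = 1226 Ω
X_C = 1/(ωC) = 36460 Ω
Parallel: admittances add. Y = 1/R + 1/(jωL) + jωC
Y = (0.0003571 − j0.0007886) S
|Y| = 0.0008657 S → |Z| = 1/|Y| = 1155 Ω, ∠Z = −∠Y = 65.63°
I = V/|Z| = 6.44/1155 = 5.575 mA

5.575 mA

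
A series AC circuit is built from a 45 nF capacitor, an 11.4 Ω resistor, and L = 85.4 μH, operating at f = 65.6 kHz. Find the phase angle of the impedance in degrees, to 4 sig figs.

-58.65°

ω = 2πf = 412200 rad/s
X_L = ωL = 35.20 Ω
X_C = 1/(ωC) = 53.91 Ω
Net reactance X = X_L − X_C = -18.71 Ω
Z = 11.40 − j18.71 Ω
|Z| = √(11.40² + 18.71²) = 21.91 Ω
∠Z = arctan(-18.71/11.40) = -58.65°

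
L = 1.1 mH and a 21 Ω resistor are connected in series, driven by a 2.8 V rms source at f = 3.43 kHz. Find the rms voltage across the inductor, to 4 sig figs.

ω = 2πf = 21550 rad/s
X_L = ωL = 23.71 Ω
Z = 21.00 + j23.71 Ω
|Z| = √(21.00² + 23.71²) = 31.67 Ω
I = V/|Z| = 88.41 mA
V_L = I·|Z_L| = 0.08841 × 23.71 = 2.096 V

2.096 V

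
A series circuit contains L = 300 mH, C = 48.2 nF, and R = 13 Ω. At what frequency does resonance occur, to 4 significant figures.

ω₀ = 1/√(LC) = 1/√(0.3 × 4.82e-08) = 8316 rad/s
f₀ = ω₀/(2π) = 1.324 kHz

1.324 kHz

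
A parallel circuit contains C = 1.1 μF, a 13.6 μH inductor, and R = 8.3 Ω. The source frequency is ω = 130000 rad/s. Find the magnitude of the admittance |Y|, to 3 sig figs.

X_L = ωL = 1.77 Ω
X_C = 1/(ωC) = 6.99 Ω
Parallel: admittances add. Y = 1/R + 1/(jωL) + jωC
Y = (0.120 − j0.423) S
|Y| = 0.439 S → |Z| = 1/|Y| = 2.28 Ω, ∠Z = −∠Y = 74.1°

439 mS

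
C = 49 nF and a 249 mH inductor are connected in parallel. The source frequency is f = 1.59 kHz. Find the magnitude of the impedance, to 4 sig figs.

11430 Ω

ω = 2πf = 9990 rad/s
X_L = ωL = 2488 Ω
X_C = 1/(ωC) = 2043 Ω
Parallel: admittances add. Y = 1/(jωL) + jωC
Y = (0 + j8.753e-05) S
|Y| = 8.753e-05 S → |Z| = 1/|Y| = 11430 Ω, ∠Z = −∠Y = -90.00°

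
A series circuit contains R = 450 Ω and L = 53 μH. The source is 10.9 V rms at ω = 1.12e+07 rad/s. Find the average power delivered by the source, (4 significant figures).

96.36 mW

X_L = ωL = 593.6 Ω
Z = 450.0 + j593.6 Ω
|Z| = √(450.0² + 593.6²) = 744.9 Ω
∠Z = arctan(593.6/450.0) = 52.83°
I = V/|Z| = 14.63 mA
P = VI cos φ = 10.9 × 0.01463 × cos(52.83°) = 96.36 mW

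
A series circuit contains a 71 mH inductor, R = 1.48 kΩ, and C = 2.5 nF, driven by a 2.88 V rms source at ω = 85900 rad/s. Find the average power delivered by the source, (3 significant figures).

2.87 mW

X_L = ωL = 6100 Ω
X_C = 1/(ωC) = 4660 Ω
Net reactance X = X_L − X_C = 1440 Ω
Z = 1480 + j1440 Ω
|Z| = √(1480² + 1440²) = 2070 Ω
∠Z = arctan(1440/1480) = 44.3°
I = V/|Z| = 1.39 mA
P = VI cos φ = 2.88 × 0.00139 × cos(44.3°) = 2.87 mW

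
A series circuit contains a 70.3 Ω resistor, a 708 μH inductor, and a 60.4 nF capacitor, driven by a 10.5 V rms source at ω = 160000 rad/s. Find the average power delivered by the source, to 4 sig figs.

1.538 W

X_L = ωL = 113.3 Ω
X_C = 1/(ωC) = 103.5 Ω
Net reactance X = X_L − X_C = 9.803 Ω
Z = 70.30 + j9.803 Ω
|Z| = √(70.30² + 9.803²) = 70.98 Ω
∠Z = arctan(9.803/70.30) = 7.939°
I = V/|Z| = 147.9 mA
P = VI cos φ = 10.5 × 0.1479 × cos(7.939°) = 1.538 W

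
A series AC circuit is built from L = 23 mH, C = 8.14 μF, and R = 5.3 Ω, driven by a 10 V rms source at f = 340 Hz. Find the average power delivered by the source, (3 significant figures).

ω = 2πf = 2136 rad/s
X_L = ωL = 49.1 Ω
X_C = 1/(ωC) = 57.5 Ω
Net reactance X = X_L − X_C = -8.37 Ω
Z = 5.30 − j8.37 Ω
|Z| = √(5.30² + 8.37²) = 9.91 Ω
∠Z = arctan(-8.37/5.30) = -57.7°
I = V/|Z| = 1.01 A
P = VI cos φ = 10 × 1.01 × cos(-57.7°) = 5.40 W

5.40 W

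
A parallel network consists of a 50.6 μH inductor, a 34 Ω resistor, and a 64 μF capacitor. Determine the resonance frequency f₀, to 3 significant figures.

ω₀ = 1/√(LC) = 1/√(5.06e-05 × 6.4e-05) = 17570 rad/s
f₀ = ω₀/(2π) = 2.80 kHz

2.80 kHz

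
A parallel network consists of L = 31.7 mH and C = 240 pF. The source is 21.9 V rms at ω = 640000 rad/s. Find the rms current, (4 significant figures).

2.284 mA

X_L = ωL = 20290 Ω
X_C = 1/(ωC) = 6510 Ω
Parallel: admittances add. Y = 1/(jωL) + jωC
Y = (0 + j0.0001043) S
|Y| = 0.0001043 S → |Z| = 1/|Y| = 9587 Ω, ∠Z = −∠Y = -90.00°
I = V/|Z| = 21.9/9587 = 2.284 mA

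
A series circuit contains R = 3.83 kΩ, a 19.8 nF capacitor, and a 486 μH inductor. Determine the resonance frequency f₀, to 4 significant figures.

ω₀ = 1/√(LC) = 1/√(0.000486 × 1.98e-08) = 322400 rad/s
f₀ = ω₀/(2π) = 51.31 kHz

51.31 kHz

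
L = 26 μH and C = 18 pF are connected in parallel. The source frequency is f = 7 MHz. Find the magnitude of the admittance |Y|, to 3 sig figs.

ω = 2πf = 4.398e+07 rad/s
X_L = ωL = 1140 Ω
X_C = 1/(ωC) = 1260 Ω
Parallel: admittances add. Y = 1/(jωL) + jωC
Y = (0 − j8.28e-05) S
|Y| = 8.28e-05 S → |Z| = 1/|Y| = 12100 Ω, ∠Z = −∠Y = 90.0°

82.8 μS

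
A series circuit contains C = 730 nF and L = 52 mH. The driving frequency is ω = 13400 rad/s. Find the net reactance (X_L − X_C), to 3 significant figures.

595 Ω

X_L = ωL = 697 Ω
X_C = 1/(ωC) = 102 Ω
X = 697 − 102 = 595 Ω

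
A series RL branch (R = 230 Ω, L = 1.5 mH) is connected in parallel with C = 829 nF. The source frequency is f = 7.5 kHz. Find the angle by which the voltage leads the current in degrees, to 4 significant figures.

-84.01°

ω = 2πf = 47120 rad/s
X_L = ωL = 70.69 Ω
X_C = 1/(ωC) = 25.60 Ω
Branch 1 (R+jX_L): Z₁ = 230.0 + j70.69 Ω, |Z₁| = 240.6 Ω
Branch 2 (−jX_C): Z₂ = −j25.60 Ω
Parallel: Z = Z₁Z₂/(Z₁+Z₂), |Z| = 26.28 Ω, ∠Z = -84.01°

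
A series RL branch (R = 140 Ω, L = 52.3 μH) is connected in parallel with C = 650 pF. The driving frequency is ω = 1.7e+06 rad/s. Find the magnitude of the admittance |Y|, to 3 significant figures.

5.52 mS

X_L = ωL = 88.9 Ω
X_C = 1/(ωC) = 905 Ω
Branch 1 (R+jX_L): Z₁ = 140 + j88.9 Ω, |Z₁| = 166 Ω
Branch 2 (−jX_C): Z₂ = −j905 Ω
Parallel: Z = Z₁Z₂/(Z₁+Z₂), |Z| = 181 Ω, ∠Z = 22.7°
|Y| = 1/|Z| = 5.52 mS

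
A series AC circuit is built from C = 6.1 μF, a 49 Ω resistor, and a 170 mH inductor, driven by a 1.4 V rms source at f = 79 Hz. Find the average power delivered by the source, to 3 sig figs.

ω = 2πf = 496.4 rad/s
X_L = ωL = 84.4 Ω
X_C = 1/(ωC) = 330 Ω
Net reactance X = X_L − X_C = -246 Ω
Z = 49.0 − j246 Ω
|Z| = √(49.0² + 246²) = 251 Ω
∠Z = arctan(-246/49.0) = -78.7°
I = V/|Z| = 5.58 mA
P = VI cos φ = 1.4 × 0.00558 × cos(-78.7°) = 1.53 mW

1.53 mW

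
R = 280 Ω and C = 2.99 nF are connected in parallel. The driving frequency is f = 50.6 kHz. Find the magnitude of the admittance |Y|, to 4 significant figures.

3.696 mS

ω = 2πf = 317900 rad/s
X_C = 1/(ωC) = 1052 Ω
Parallel: admittances add. Y = 1/R + jωC
Y = (0.003571 + j0.0009506) S
|Y| = 0.003696 S → |Z| = 1/|Y| = 270.6 Ω, ∠Z = −∠Y = -14.90°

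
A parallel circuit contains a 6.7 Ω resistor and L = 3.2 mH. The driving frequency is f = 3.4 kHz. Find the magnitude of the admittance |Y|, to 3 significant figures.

ω = 2πf = 21360 rad/s
X_L = ωL = 68.4 Ω
Parallel: admittances add. Y = 1/R + 1/(jωL)
Y = (0.149 − j0.0146) S
|Y| = 0.150 S → |Z| = 1/|Y| = 6.67 Ω, ∠Z = −∠Y = 5.60°

150 mS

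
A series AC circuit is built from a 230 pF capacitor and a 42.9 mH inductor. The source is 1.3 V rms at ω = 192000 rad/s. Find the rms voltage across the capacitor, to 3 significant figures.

2.04 V

X_L = ωL = 8240 Ω
X_C = 1/(ωC) = 22600 Ω
Net reactance X = X_L − X_C = -14400 Ω
Z = − j14400 Ω
|Z| = √(0² + 14400²) = 14400 Ω
I = V/|Z| = 90.2 μA
V_C = I·|Z_C| = 9.02e-05 × 22600 = 2.04 V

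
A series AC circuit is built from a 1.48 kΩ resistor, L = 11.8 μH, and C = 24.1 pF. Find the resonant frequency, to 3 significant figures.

ω₀ = 1/√(LC) = 1/√(1.18e-05 × 2.41e-11) = 5.93e+07 rad/s
f₀ = ω₀/(2π) = 9.44 MHz

9.44 MHz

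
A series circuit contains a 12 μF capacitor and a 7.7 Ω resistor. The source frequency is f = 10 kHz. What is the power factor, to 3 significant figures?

ω = 2πf = 62830 rad/s
X_C = 1/(ωC) = 1.33 Ω
Z = 7.70 − j1.33 Ω
|Z| = √(7.70² + 1.33²) = 7.81 Ω
∠Z = arctan(-1.33/7.70) = -9.77°
cos φ = cos(-9.77°) = 0.985

0.985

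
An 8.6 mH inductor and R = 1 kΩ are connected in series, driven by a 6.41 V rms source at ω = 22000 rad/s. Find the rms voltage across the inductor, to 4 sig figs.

1.192 V

X_L = ωL = 189.2 Ω
Z = 1000 + j189.2 Ω
|Z| = √(1000² + 189.2²) = 1018 Ω
I = V/|Z| = 6.298 mA
V_L = I·|Z_L| = 0.006298 × 189.2 = 1.192 V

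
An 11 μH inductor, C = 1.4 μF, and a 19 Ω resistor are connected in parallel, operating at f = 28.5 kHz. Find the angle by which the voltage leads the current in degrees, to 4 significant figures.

78.43°

ω = 2πf = 179100 rad/s
X_L = ωL = 1.970 Ω
X_C = 1/(ωC) = 3.989 Ω
Parallel: admittances add. Y = 1/R + 1/(jωL) + jωC
Y = (0.05263 − j0.2570) S
|Y| = 0.2623 S → |Z| = 1/|Y| = 3.812 Ω, ∠Z = −∠Y = 78.43°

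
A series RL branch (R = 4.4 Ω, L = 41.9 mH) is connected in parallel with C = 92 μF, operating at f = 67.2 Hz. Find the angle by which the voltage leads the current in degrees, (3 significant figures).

ω = 2πf = 422.2 rad/s
X_L = ωL = 17.7 Ω
X_C = 1/(ωC) = 25.7 Ω
Branch 1 (R+jX_L): Z₁ = 4.40 + j17.7 Ω, |Z₁| = 18.2 Ω
Branch 2 (−jX_C): Z₂ = −j25.7 Ω
Parallel: Z = Z₁Z₂/(Z₁+Z₂), |Z| = 51.1 Ω, ∠Z = 47.4°

47.4°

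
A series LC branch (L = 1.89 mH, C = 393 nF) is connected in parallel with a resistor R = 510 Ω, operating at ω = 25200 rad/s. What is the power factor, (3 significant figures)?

0.104

X_L = ωL = 47.6 Ω
X_C = 1/(ωC) = 101 Ω
Branch 1: Z₁ = R = 510 Ω
Branch 2 (series LC): Z₂ = j(X_L − X_C) = −j53.3 Ω
Parallel: Z = Z₁Z₂/(Z₁+Z₂), |Z| = 53.1 Ω, ∠Z = -84.0°
cos φ = cos(-84.0°) = 0.104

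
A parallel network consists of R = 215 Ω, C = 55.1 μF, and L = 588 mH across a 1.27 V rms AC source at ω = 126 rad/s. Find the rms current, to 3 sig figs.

X_L = ωL = 74.1 Ω
X_C = 1/(ωC) = 144 Ω
Parallel: admittances add. Y = 1/R + 1/(jωL) + jωC
Y = (0.00465 − j0.00655) S
|Y| = 0.00804 S → |Z| = 1/|Y| = 124 Ω, ∠Z = −∠Y = 54.6°
I = V/|Z| = 1.27/124 = 10.2 mA

10.2 mA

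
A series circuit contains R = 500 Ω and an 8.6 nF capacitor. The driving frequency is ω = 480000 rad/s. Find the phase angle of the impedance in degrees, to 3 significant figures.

X_C = 1/(ωC) = 242 Ω
Z = 500 − j242 Ω
|Z| = √(500² + 242²) = 556 Ω
∠Z = arctan(-242/500) = -25.9°

-25.9°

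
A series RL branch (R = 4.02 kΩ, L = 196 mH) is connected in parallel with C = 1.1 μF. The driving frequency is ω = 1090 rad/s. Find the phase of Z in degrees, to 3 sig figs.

X_L = ωL = 214 Ω
X_C = 1/(ωC) = 834 Ω
Branch 1 (R+jX_L): Z₁ = 4020 + j214 Ω, |Z₁| = 4030 Ω
Branch 2 (−jX_C): Z₂ = −j834 Ω
Parallel: Z = Z₁Z₂/(Z₁+Z₂), |Z| = 825 Ω, ∠Z = -78.2°

-78.2°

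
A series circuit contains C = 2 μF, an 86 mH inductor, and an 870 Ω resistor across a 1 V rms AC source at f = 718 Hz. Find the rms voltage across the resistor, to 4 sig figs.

0.9528 V

ω = 2πf = 4511 rad/s
X_L = ωL = 388.0 Ω
X_C = 1/(ωC) = 110.8 Ω
Net reactance X = X_L − X_C = 277.1 Ω
Z = 870.0 + j277.1 Ω
|Z| = √(870.0² + 277.1²) = 913.1 Ω
I = V/|Z| = 1.095 mA
V_R = I·|Z_R| = 0.001095 × 870.0 = 0.9528 V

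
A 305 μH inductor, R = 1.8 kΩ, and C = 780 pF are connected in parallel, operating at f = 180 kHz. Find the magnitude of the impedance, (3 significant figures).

478 Ω

ω = 2πf = 1.131e+06 rad/s
X_L = ωL = 345 Ω
X_C = 1/(ωC) = 1130 Ω
Parallel: admittances add. Y = 1/R + 1/(jωL) + jωC
Y = (0.000556 − j0.00202) S
|Y| = 0.00209 S → |Z| = 1/|Y| = 478 Ω, ∠Z = −∠Y = 74.6°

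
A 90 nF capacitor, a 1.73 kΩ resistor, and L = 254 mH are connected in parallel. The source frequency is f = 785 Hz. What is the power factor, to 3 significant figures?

0.853

ω = 2πf = 4932 rad/s
X_L = ωL = 1250 Ω
X_C = 1/(ωC) = 2250 Ω
Parallel: admittances add. Y = 1/R + 1/(jωL) + jωC
Y = (0.000578 − j0.000354) S
|Y| = 0.000678 S → |Z| = 1/|Y| = 1470 Ω, ∠Z = −∠Y = 31.5°
cos φ = cos(31.5°) = 0.853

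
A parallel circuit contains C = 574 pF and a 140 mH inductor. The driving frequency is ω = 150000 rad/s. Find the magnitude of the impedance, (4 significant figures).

25990 Ω

X_L = ωL = 21000 Ω
X_C = 1/(ωC) = 11610 Ω
Parallel: admittances add. Y = 1/(jωL) + jωC
Y = (0 + j3.848e-05) S
|Y| = 3.848e-05 S → |Z| = 1/|Y| = 25990 Ω, ∠Z = −∠Y = -90.00°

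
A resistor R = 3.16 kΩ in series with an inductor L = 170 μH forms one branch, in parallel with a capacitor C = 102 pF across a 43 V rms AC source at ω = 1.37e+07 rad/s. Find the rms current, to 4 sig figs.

54.31 mA

X_L = ωL = 2329 Ω
X_C = 1/(ωC) = 715.6 Ω
Branch 1 (R+jX_L): Z₁ = 3160 + j2329 Ω, |Z₁| = 3926 Ω
Branch 2 (−jX_C): Z₂ = −j715.6 Ω
Parallel: Z = Z₁Z₂/(Z₁+Z₂), |Z| = 791.8 Ω, ∠Z = -80.66°
I = V/|Z| = 43/791.8 = 54.31 mA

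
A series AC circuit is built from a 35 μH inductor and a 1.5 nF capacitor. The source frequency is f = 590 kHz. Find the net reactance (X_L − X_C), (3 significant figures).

-50.1 Ω

ω = 2πf = 3.707e+06 rad/s
X_L = ωL = 130 Ω
X_C = 1/(ωC) = 180 Ω
X = 130 − 180 = -50.1 Ω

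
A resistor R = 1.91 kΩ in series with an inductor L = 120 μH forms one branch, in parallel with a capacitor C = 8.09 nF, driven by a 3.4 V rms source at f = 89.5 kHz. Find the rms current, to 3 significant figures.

15.5 mA

ω = 2πf = 562300 rad/s
X_L = ωL = 67.5 Ω
X_C = 1/(ωC) = 220 Ω
Branch 1 (R+jX_L): Z₁ = 1910 + j67.5 Ω, |Z₁| = 1910 Ω
Branch 2 (−jX_C): Z₂ = −j220 Ω
Parallel: Z = Z₁Z₂/(Z₁+Z₂), |Z| = 219 Ω, ∠Z = -83.4°
I = V/|Z| = 3.4/219 = 15.5 mA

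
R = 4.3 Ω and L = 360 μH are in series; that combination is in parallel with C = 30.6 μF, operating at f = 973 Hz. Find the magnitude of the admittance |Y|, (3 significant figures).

ω = 2πf = 6114 rad/s
X_L = ωL = 2.20 Ω
X_C = 1/(ωC) = 5.35 Ω
Branch 1 (R+jX_L): Z₁ = 4.30 + j2.20 Ω, |Z₁| = 4.83 Ω
Branch 2 (−jX_C): Z₂ = −j5.35 Ω
Parallel: Z = Z₁Z₂/(Z₁+Z₂), |Z| = 4.85 Ω, ∠Z = -26.7°
|Y| = 1/|Z| = 206 mS

206 mS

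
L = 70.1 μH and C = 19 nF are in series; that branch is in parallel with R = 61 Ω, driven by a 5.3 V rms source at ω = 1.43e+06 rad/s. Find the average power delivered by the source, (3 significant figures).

460 mW

X_L = ωL = 100 Ω
X_C = 1/(ωC) = 36.8 Ω
Branch 1: Z₁ = R = 61.0 Ω
Branch 2 (series LC): Z₂ = j(X_L − X_C) = j63.4 Ω
Parallel: Z = Z₁Z₂/(Z₁+Z₂), |Z| = 44.0 Ω, ∠Z = 43.9°
I = V/|Z| = 121 mA
P = VI cos φ = 5.3 × 0.121 × cos(43.9°) = 460 mW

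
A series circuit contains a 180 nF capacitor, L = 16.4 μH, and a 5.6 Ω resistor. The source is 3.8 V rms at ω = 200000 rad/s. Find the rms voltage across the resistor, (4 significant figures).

0.8468 V

X_L = ωL = 3.280 Ω
X_C = 1/(ωC) = 27.78 Ω
Net reactance X = X_L − X_C = -24.50 Ω
Z = 5.600 − j24.50 Ω
|Z| = √(5.600² + 24.50²) = 25.13 Ω
I = V/|Z| = 151.2 mA
V_R = I·|Z_R| = 0.1512 × 5.600 = 0.8468 V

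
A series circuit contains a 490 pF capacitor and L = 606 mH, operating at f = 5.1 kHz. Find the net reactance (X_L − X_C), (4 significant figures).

-44270 Ω

ω = 2πf = 32040 rad/s
X_L = ωL = 19420 Ω
X_C = 1/(ωC) = 63690 Ω
X = 19420 − 63690 = -44270 Ω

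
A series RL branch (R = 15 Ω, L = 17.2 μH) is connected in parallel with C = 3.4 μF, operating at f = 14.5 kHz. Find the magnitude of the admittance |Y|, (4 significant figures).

ω = 2πf = 91110 rad/s
X_L = ωL = 1.567 Ω
X_C = 1/(ωC) = 3.228 Ω
Branch 1 (R+jX_L): Z₁ = 15.00 + j1.567 Ω, |Z₁| = 15.08 Ω
Branch 2 (−jX_C): Z₂ = −j3.228 Ω
Parallel: Z = Z₁Z₂/(Z₁+Z₂), |Z| = 3.226 Ω, ∠Z = -77.72°
|Y| = 1/|Z| = 310.0 mS

310.0 mS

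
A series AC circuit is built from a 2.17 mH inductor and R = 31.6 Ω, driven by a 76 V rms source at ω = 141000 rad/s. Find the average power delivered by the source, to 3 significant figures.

1.93 W

X_L = ωL = 306 Ω
Z = 31.6 + j306 Ω
|Z| = √(31.6² + 306²) = 308 Ω
∠Z = arctan(306/31.6) = 84.1°
I = V/|Z| = 247 mA
P = VI cos φ = 76 × 0.247 × cos(84.1°) = 1.93 W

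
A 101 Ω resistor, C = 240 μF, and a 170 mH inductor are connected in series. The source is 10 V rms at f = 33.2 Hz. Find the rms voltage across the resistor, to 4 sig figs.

ω = 2πf = 208.6 rad/s
X_L = ωL = 35.46 Ω
X_C = 1/(ωC) = 19.97 Ω
Net reactance X = X_L − X_C = 15.49 Ω
Z = 101.0 + j15.49 Ω
|Z| = √(101.0² + 15.49²) = 102.2 Ω
I = V/|Z| = 97.87 mA
V_R = I·|Z_R| = 0.09787 × 101.0 = 9.884 V

9.884 V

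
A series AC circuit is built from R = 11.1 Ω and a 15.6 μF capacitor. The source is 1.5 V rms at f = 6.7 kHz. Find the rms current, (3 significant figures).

134 mA

ω = 2πf = 42100 rad/s
X_C = 1/(ωC) = 1.52 Ω
Z = 11.1 − j1.52 Ω
|Z| = √(11.1² + 1.52²) = 11.2 Ω
I = V/|Z| = 1.5/11.2 = 134 mA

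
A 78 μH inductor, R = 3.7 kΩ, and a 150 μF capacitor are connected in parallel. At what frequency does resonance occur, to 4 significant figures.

1.471 kHz

ω₀ = 1/√(LC) = 1/√(7.8e-05 × 0.00015) = 9245 rad/s
f₀ = ω₀/(2π) = 1.471 kHz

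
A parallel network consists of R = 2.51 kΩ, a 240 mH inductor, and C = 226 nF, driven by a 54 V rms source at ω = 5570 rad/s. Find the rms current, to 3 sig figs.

35.0 mA

X_L = ωL = 1340 Ω
X_C = 1/(ωC) = 794 Ω
Parallel: admittances add. Y = 1/R + 1/(jωL) + jωC
Y = (0.000398 + j0.000511) S
|Y| = 0.000648 S → |Z| = 1/|Y| = 1540 Ω, ∠Z = −∠Y = -52.0°
I = V/|Z| = 54/1540 = 35.0 mA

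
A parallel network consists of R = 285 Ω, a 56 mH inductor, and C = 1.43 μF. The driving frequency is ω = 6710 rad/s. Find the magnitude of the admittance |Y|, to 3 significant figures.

7.77 mS

X_L = ωL = 376 Ω
X_C = 1/(ωC) = 104 Ω
Parallel: admittances add. Y = 1/R + 1/(jωL) + jωC
Y = (0.00351 + j0.00693) S
|Y| = 0.00777 S → |Z| = 1/|Y| = 129 Ω, ∠Z = −∠Y = -63.2°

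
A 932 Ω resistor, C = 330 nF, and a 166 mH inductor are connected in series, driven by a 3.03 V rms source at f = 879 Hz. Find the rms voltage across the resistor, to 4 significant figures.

ω = 2πf = 5523 rad/s
X_L = ωL = 916.8 Ω
X_C = 1/(ωC) = 548.7 Ω
Net reactance X = X_L − X_C = 368.1 Ω
Z = 932.0 + j368.1 Ω
|Z| = √(932.0² + 368.1²) = 1002 Ω
I = V/|Z| = 3.024 mA
V_R = I·|Z_R| = 0.003024 × 932.0 = 2.818 V

2.818 V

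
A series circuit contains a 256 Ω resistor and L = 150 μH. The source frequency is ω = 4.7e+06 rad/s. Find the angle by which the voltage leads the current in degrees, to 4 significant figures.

70.04°

X_L = ωL = 705.0 Ω
Z = 256.0 + j705.0 Ω
|Z| = √(256.0² + 705.0²) = 750.0 Ω
∠Z = arctan(705.0/256.0) = 70.04°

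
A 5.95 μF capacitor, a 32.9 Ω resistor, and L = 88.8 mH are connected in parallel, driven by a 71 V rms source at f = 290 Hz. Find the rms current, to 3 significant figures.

ω = 2πf = 1822 rad/s
X_L = ωL = 162 Ω
X_C = 1/(ωC) = 92.2 Ω
Parallel: admittances add. Y = 1/R + 1/(jωL) + jωC
Y = (0.0304 + j0.00466) S
|Y| = 0.0308 S → |Z| = 1/|Y| = 32.5 Ω, ∠Z = −∠Y = -8.72°
I = V/|Z| = 71/32.5 = 2.18 A

2.18 A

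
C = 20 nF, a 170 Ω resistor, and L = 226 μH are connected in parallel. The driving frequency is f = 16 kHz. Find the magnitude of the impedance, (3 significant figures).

23.6 Ω

ω = 2πf = 100500 rad/s
X_L = ωL = 22.7 Ω
X_C = 1/(ωC) = 497 Ω
Parallel: admittances add. Y = 1/R + 1/(jωL) + jωC
Y = (0.00588 − j0.0420) S
|Y| = 0.0424 S → |Z| = 1/|Y| = 23.6 Ω, ∠Z = −∠Y = 82.0°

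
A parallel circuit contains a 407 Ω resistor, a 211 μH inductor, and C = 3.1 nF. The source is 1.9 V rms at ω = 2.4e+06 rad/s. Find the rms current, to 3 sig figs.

11.4 mA

X_L = ωL = 506 Ω
X_C = 1/(ωC) = 134 Ω
Parallel: admittances add. Y = 1/R + 1/(jωL) + jωC
Y = (0.00246 + j0.00547) S
|Y| = 0.00599 S → |Z| = 1/|Y| = 167 Ω, ∠Z = −∠Y = -65.8°
I = V/|Z| = 1.9/167 = 11.4 mA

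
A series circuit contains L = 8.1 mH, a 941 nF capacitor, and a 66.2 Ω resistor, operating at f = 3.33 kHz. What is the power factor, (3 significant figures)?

0.487

ω = 2πf = 20920 rad/s
X_L = ωL = 169 Ω
X_C = 1/(ωC) = 50.8 Ω
Net reactance X = X_L − X_C = 119 Ω
Z = 66.2 + j119 Ω
|Z| = √(66.2² + 119²) = 136 Ω
∠Z = arctan(119/66.2) = 60.8°
cos φ = cos(60.8°) = 0.487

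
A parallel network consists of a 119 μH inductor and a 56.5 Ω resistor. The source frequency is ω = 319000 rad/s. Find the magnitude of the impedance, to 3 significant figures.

31.5 Ω

X_L = ωL = 38.0 Ω
Parallel: admittances add. Y = 1/R + 1/(jωL)
Y = (0.0177 − j0.0263) S
|Y| = 0.0317 S → |Z| = 1/|Y| = 31.5 Ω, ∠Z = −∠Y = 56.1°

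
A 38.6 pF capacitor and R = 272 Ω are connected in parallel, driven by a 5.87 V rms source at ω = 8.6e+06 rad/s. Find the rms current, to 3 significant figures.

X_C = 1/(ωC) = 3010 Ω
Parallel: admittances add. Y = 1/R + jωC
Y = (0.00368 + j0.000332) S
|Y| = 0.00369 S → |Z| = 1/|Y| = 271 Ω, ∠Z = −∠Y = -5.16°
I = V/|Z| = 5.87/271 = 21.7 mA

21.7 mA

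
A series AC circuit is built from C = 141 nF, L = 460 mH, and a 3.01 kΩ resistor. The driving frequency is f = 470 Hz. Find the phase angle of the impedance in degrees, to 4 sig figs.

ω = 2πf = 2953 rad/s
X_L = ωL = 1358 Ω
X_C = 1/(ωC) = 2402 Ω
Net reactance X = X_L − X_C = -1043 Ω
Z = 3010 − j1043 Ω
|Z| = √(3010² + 1043²) = 3186 Ω
∠Z = arctan(-1043/3010) = -19.12°

-19.12°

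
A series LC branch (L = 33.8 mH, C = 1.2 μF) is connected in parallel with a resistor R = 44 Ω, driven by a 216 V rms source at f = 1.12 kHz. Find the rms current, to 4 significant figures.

5.232 A

ω = 2πf = 7037 rad/s
X_L = ωL = 237.9 Ω
X_C = 1/(ωC) = 118.4 Ω
Branch 1: Z₁ = R = 44.00 Ω
Branch 2 (series LC): Z₂ = j(X_L − X_C) = j119.4 Ω
Parallel: Z = Z₁Z₂/(Z₁+Z₂), |Z| = 41.29 Ω, ∠Z = 20.22°
I = V/|Z| = 216/41.29 = 5.232 A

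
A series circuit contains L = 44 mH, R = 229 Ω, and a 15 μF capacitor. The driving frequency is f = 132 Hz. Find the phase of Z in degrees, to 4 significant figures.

ω = 2πf = 829.4 rad/s
X_L = ωL = 36.49 Ω
X_C = 1/(ωC) = 80.38 Ω
Net reactance X = X_L − X_C = -43.89 Ω
Z = 229.0 − j43.89 Ω
|Z| = √(229.0² + 43.89²) = 233.2 Ω
∠Z = arctan(-43.89/229.0) = -10.85°

-10.85°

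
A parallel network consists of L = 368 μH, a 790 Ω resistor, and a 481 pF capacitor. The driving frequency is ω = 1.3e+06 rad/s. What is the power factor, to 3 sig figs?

X_L = ωL = 478 Ω
X_C = 1/(ωC) = 1600 Ω
Parallel: admittances add. Y = 1/R + 1/(jωL) + jωC
Y = (0.00127 − j0.00147) S
|Y| = 0.00194 S → |Z| = 1/|Y| = 516 Ω, ∠Z = −∠Y = 49.2°
cos φ = cos(49.2°) = 0.654

0.654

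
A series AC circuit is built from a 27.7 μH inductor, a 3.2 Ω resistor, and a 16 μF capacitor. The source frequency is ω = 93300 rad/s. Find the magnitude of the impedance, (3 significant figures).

X_L = ωL = 2.58 Ω
X_C = 1/(ωC) = 0.670 Ω
Net reactance X = X_L − X_C = 1.91 Ω
Z = 3.20 + j1.91 Ω
|Z| = √(3.20² + 1.91²) = 3.73 Ω

3.73 Ω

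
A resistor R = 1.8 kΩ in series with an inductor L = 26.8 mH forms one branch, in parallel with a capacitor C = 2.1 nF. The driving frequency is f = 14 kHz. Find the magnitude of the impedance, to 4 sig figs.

ω = 2πf = 87960 rad/s
X_L = ωL = 2357 Ω
X_C = 1/(ωC) = 5413 Ω
Branch 1 (R+jX_L): Z₁ = 1800 + j2357 Ω, |Z₁| = 2966 Ω
Branch 2 (−jX_C): Z₂ = −j5413 Ω
Parallel: Z = Z₁Z₂/(Z₁+Z₂), |Z| = 4527 Ω, ∠Z = 22.14°

4527 Ω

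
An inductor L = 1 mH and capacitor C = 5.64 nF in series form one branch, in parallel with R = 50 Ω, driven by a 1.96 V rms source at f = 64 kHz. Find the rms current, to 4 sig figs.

63.94 mA

ω = 2πf = 402100 rad/s
X_L = ωL = 402.1 Ω
X_C = 1/(ωC) = 440.9 Ω
Branch 1: Z₁ = R = 50.00 Ω
Branch 2 (series LC): Z₂ = j(X_L − X_C) = −j38.80 Ω
Parallel: Z = Z₁Z₂/(Z₁+Z₂), |Z| = 30.65 Ω, ∠Z = -52.19°
I = V/|Z| = 1.96/30.65 = 63.94 mA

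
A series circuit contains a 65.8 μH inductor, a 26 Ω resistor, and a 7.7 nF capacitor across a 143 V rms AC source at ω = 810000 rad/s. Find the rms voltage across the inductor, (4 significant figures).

X_L = ωL = 53.30 Ω
X_C = 1/(ωC) = 160.3 Ω
Net reactance X = X_L − X_C = -107.0 Ω
Z = 26.00 − j107.0 Ω
|Z| = √(26.00² + 107.0²) = 110.1 Ω
I = V/|Z| = 1.298 A
V_L = I·|Z_L| = 1.298 × 53.30 = 69.19 V

69.19 V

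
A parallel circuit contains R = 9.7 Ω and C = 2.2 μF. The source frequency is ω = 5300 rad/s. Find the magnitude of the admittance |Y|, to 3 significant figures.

104 mS

X_C = 1/(ωC) = 85.8 Ω
Parallel: admittances add. Y = 1/R + jωC
Y = (0.103 + j0.0117) S
|Y| = 0.104 S → |Z| = 1/|Y| = 9.64 Ω, ∠Z = −∠Y = -6.45°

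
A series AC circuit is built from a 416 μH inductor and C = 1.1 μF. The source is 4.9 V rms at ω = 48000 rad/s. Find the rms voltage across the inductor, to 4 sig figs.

95.12 V

X_L = ωL = 19.97 Ω
X_C = 1/(ωC) = 18.94 Ω
Net reactance X = X_L − X_C = 1.029 Ω
Z = j1.029 Ω
|Z| = √(0² + 1.029²) = 1.029 Ω
I = V/|Z| = 4.764 A
V_L = I·|Z_L| = 4.764 × 19.97 = 95.12 V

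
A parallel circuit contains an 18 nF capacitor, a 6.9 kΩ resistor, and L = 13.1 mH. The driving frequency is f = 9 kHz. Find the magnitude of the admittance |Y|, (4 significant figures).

362.3 μS

ω = 2πf = 56550 rad/s
X_L = ωL = 740.8 Ω
X_C = 1/(ωC) = 982.4 Ω
Parallel: admittances add. Y = 1/R + 1/(jωL) + jωC
Y = (0.0001449 − j0.0003320) S
|Y| = 0.0003623 S → |Z| = 1/|Y| = 2760 Ω, ∠Z = −∠Y = 66.42°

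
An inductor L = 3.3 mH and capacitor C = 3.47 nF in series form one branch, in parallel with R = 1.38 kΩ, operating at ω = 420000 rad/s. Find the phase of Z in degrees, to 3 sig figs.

63.1°

X_L = ωL = 1390 Ω
X_C = 1/(ωC) = 686 Ω
Branch 1: Z₁ = R = 1380 Ω
Branch 2 (series LC): Z₂ = j(X_L − X_C) = j700 Ω
Parallel: Z = Z₁Z₂/(Z₁+Z₂), |Z| = 624 Ω, ∠Z = 63.1°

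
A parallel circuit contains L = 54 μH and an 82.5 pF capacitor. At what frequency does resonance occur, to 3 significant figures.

2.38 MHz

ω₀ = 1/√(LC) = 1/√(5.4e-05 × 8.25e-11) = 1.498e+07 rad/s
f₀ = ω₀/(2π) = 2.38 MHz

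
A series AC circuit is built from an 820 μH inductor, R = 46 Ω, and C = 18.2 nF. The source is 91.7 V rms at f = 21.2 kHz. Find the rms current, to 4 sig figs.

299.0 mA

ω = 2πf = 133200 rad/s
X_L = ωL = 109.2 Ω
X_C = 1/(ωC) = 412.5 Ω
Net reactance X = X_L − X_C = -303.3 Ω
Z = 46.00 − j303.3 Ω
|Z| = √(46.00² + 303.3²) = 306.7 Ω
I = V/|Z| = 91.7/306.7 = 299.0 mA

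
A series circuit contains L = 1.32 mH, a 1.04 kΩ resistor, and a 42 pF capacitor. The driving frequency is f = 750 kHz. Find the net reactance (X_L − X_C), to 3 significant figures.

1170 Ω

ω = 2πf = 4.712e+06 rad/s
X_L = ωL = 6220 Ω
X_C = 1/(ωC) = 5050 Ω
X = 6220 − 5050 = 1170 Ω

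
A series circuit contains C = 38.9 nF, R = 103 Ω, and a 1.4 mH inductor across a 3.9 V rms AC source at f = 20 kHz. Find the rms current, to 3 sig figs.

ω = 2πf = 125700 rad/s
X_L = ωL = 176 Ω
X_C = 1/(ωC) = 205 Ω
Net reactance X = X_L − X_C = -28.6 Ω
Z = 103 − j28.6 Ω
|Z| = √(103² + 28.6²) = 107 Ω
I = V/|Z| = 3.9/107 = 36.5 mA

36.5 mA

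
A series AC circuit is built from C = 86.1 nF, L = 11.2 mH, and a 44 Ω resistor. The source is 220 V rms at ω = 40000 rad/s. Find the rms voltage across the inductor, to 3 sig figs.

602 V

X_L = ωL = 448 Ω
X_C = 1/(ωC) = 290 Ω
Net reactance X = X_L − X_C = 158 Ω
Z = 44.0 + j158 Ω
|Z| = √(44.0² + 158²) = 164 Ω
I = V/|Z| = 1.34 A
V_L = I·|Z_L| = 1.34 × 448 = 602 V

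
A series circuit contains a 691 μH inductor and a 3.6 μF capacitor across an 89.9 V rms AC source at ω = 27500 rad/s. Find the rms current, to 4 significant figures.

X_L = ωL = 19.00 Ω
X_C = 1/(ωC) = 10.10 Ω
Net reactance X = X_L − X_C = 8.901 Ω
Z = j8.901 Ω
|Z| = √(0² + 8.901²) = 8.901 Ω
I = V/|Z| = 89.9/8.901 = 10.10 A

10.10 A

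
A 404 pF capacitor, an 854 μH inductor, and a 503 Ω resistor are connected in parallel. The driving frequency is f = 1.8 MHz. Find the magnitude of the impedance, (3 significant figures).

ω = 2πf = 1.131e+07 rad/s
X_L = ωL = 9660 Ω
X_C = 1/(ωC) = 219 Ω
Parallel: admittances add. Y = 1/R + 1/(jωL) + jωC
Y = (0.00199 + j0.00447) S
|Y| = 0.00489 S → |Z| = 1/|Y| = 205 Ω, ∠Z = −∠Y = -66.0°

205 Ω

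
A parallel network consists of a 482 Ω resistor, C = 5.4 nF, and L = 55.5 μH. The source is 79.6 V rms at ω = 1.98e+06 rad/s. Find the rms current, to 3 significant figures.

X_L = ωL = 110 Ω
X_C = 1/(ωC) = 93.5 Ω
Parallel: admittances add. Y = 1/R + 1/(jωL) + jωC
Y = (0.00207 + j0.00159) S
|Y| = 0.00262 S → |Z| = 1/|Y| = 382 Ω, ∠Z = −∠Y = -37.5°
I = V/|Z| = 79.6/382 = 208 mA

208 mA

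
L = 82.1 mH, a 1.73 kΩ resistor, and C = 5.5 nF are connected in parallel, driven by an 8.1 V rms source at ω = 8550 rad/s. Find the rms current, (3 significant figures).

X_L = ωL = 702 Ω
X_C = 1/(ωC) = 21300 Ω
Parallel: admittances add. Y = 1/R + 1/(jωL) + jωC
Y = (0.000578 − j0.00138) S
|Y| = 0.00149 S → |Z| = 1/|Y| = 669 Ω, ∠Z = −∠Y = 67.2°
I = V/|Z| = 8.1/669 = 12.1 mA

12.1 mA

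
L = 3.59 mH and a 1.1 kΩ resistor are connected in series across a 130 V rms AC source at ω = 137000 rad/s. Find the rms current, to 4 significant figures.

X_L = ωL = 491.8 Ω
Z = 1100 + j491.8 Ω
|Z| = √(1100² + 491.8²) = 1205 Ω
I = V/|Z| = 130/1205 = 107.9 mA

107.9 mA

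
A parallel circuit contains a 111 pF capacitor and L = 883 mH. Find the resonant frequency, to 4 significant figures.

16.08 kHz

ω₀ = 1/√(LC) = 1/√(0.883 × 1.11e-10) = 101000 rad/s
f₀ = ω₀/(2π) = 16.08 kHz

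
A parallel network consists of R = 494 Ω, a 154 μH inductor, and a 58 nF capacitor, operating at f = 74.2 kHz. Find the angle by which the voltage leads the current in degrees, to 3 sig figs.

-81.2°

ω = 2πf = 466200 rad/s
X_L = ωL = 71.8 Ω
X_C = 1/(ωC) = 37.0 Ω
Parallel: admittances add. Y = 1/R + 1/(jωL) + jωC
Y = (0.00202 + j0.0131) S
|Y| = 0.0133 S → |Z| = 1/|Y| = 75.4 Ω, ∠Z = −∠Y = -81.2°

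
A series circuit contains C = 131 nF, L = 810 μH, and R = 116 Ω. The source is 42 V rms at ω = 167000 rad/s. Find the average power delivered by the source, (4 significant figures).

9.528 W

X_L = ωL = 135.3 Ω
X_C = 1/(ωC) = 45.71 Ω
Net reactance X = X_L − X_C = 89.56 Ω
Z = 116.0 + j89.56 Ω
|Z| = √(116.0² + 89.56²) = 146.6 Ω
∠Z = arctan(89.56/116.0) = 37.67°
I = V/|Z| = 286.6 mA
P = VI cos φ = 42 × 0.2866 × cos(37.67°) = 9.528 W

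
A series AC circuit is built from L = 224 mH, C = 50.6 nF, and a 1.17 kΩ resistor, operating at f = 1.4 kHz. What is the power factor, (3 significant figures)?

ω = 2πf = 8796 rad/s
X_L = ωL = 1970 Ω
X_C = 1/(ωC) = 2250 Ω
Net reactance X = X_L − X_C = -276 Ω
Z = 1170 − j276 Ω
|Z| = √(1170² + 276²) = 1200 Ω
∠Z = arctan(-276/1170) = -13.3°
cos φ = cos(-13.3°) = 0.973

0.973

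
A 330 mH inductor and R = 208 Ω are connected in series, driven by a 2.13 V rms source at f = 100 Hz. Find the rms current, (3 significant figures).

7.25 mA

ω = 2πf = 628.3 rad/s
X_L = ωL = 207 Ω
Z = 208 + j207 Ω
|Z| = √(208² + 207²) = 294 Ω
I = V/|Z| = 2.13/294 = 7.25 mA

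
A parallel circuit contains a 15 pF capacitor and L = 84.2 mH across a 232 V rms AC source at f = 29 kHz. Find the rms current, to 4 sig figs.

ω = 2πf = 182200 rad/s
X_L = ωL = 15340 Ω
X_C = 1/(ωC) = 365900 Ω
Parallel: admittances add. Y = 1/(jωL) + jωC
Y = (0 − j6.245e-05) S
|Y| = 6.245e-05 S → |Z| = 1/|Y| = 16010 Ω, ∠Z = −∠Y = 90.00°
I = V/|Z| = 232/16010 = 14.49 mA

14.49 mA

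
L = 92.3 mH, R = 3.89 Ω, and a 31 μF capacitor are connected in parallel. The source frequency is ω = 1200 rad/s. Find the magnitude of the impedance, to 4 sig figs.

3.867 Ω

X_L = ωL = 110.8 Ω
X_C = 1/(ωC) = 26.88 Ω
Parallel: admittances add. Y = 1/R + 1/(jωL) + jωC
Y = (0.2571 + j0.02817) S
|Y| = 0.2586 S → |Z| = 1/|Y| = 3.867 Ω, ∠Z = −∠Y = -6.254°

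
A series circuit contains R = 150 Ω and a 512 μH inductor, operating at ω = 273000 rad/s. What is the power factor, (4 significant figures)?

0.7316

X_L = ωL = 139.8 Ω
Z = 150.0 + j139.8 Ω
|Z| = √(150.0² + 139.8²) = 205.0 Ω
∠Z = arctan(139.8/150.0) = 42.98°
cos φ = cos(42.98°) = 0.7316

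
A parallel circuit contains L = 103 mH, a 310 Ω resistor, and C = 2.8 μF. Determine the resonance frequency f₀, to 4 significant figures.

296.4 Hz

ω₀ = 1/√(LC) = 1/√(0.103 × 2.8e-06) = 1862 rad/s
f₀ = ω₀/(2π) = 296.4 Hz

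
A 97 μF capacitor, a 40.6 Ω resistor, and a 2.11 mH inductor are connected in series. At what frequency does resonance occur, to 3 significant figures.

352 Hz

ω₀ = 1/√(LC) = 1/√(0.00211 × 9.7e-05) = 2210 rad/s
f₀ = ω₀/(2π) = 352 Hz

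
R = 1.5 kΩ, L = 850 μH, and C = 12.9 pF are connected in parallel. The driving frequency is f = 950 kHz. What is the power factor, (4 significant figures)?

0.9842

ω = 2πf = 5.969e+06 rad/s
X_L = ωL = 5074 Ω
X_C = 1/(ωC) = 12990 Ω
Parallel: admittances add. Y = 1/R + 1/(jωL) + jωC
Y = (0.0006667 − j0.0001201) S
|Y| = 0.0006774 S → |Z| = 1/|Y| = 1476 Ω, ∠Z = −∠Y = 10.21°
cos φ = cos(10.21°) = 0.9842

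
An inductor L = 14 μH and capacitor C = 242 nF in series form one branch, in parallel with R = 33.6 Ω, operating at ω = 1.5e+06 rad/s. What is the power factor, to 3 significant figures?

X_L = ωL = 21.0 Ω
X_C = 1/(ωC) = 2.75 Ω
Branch 1: Z₁ = R = 33.6 Ω
Branch 2 (series LC): Z₂ = j(X_L − X_C) = j18.2 Ω
Parallel: Z = Z₁Z₂/(Z₁+Z₂), |Z| = 16.0 Ω, ∠Z = 61.5°
cos φ = cos(61.5°) = 0.477

0.477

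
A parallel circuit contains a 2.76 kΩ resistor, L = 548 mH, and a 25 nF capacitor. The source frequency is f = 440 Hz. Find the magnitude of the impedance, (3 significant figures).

1440 Ω

ω = 2πf = 2765 rad/s
X_L = ωL = 1520 Ω
X_C = 1/(ωC) = 14500 Ω
Parallel: admittances add. Y = 1/R + 1/(jωL) + jωC
Y = (0.000362 − j0.000591) S
|Y| = 0.000693 S → |Z| = 1/|Y| = 1440 Ω, ∠Z = −∠Y = 58.5°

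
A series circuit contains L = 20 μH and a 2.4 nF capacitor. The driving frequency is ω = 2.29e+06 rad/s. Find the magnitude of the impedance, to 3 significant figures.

X_L = ωL = 45.8 Ω
X_C = 1/(ωC) = 182 Ω
Net reactance X = X_L − X_C = -136 Ω
Z = − j136 Ω
|Z| = √(0² + 136²) = 136 Ω

136 Ω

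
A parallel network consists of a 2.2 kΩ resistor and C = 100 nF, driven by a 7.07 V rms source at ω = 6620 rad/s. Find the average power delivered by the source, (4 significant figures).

22.72 mW

X_C = 1/(ωC) = 1511 Ω
Parallel: admittances add. Y = 1/R + jωC
Y = (0.0004545 + j0.0006620) S
|Y| = 0.0008030 S → |Z| = 1/|Y| = 1245 Ω, ∠Z = −∠Y = -55.53°
I = V/|Z| = 5.677 mA
P = VI cos φ = 7.07 × 0.005677 × cos(-55.53°) = 22.72 mW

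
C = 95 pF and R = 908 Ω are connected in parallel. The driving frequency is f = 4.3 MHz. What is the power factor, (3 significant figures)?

ω = 2πf = 2.702e+07 rad/s
X_C = 1/(ωC) = 390 Ω
Parallel: admittances add. Y = 1/R + jωC
Y = (0.00110 + j0.00257) S
|Y| = 0.00279 S → |Z| = 1/|Y| = 358 Ω, ∠Z = −∠Y = -66.8°
cos φ = cos(-66.8°) = 0.394

0.394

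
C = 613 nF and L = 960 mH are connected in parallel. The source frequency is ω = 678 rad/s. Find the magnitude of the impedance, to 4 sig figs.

892.2 Ω

X_L = ωL = 650.9 Ω
X_C = 1/(ωC) = 2406 Ω
Parallel: admittances add. Y = 1/(jωL) + jωC
Y = (0 − j0.001121) S
|Y| = 0.001121 S → |Z| = 1/|Y| = 892.2 Ω, ∠Z = −∠Y = 90.00°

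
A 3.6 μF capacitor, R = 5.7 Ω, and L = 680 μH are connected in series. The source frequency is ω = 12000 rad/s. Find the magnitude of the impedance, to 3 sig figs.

16.0 Ω

X_L = ωL = 8.16 Ω
X_C = 1/(ωC) = 23.1 Ω
Net reactance X = X_L − X_C = -15.0 Ω
Z = 5.70 − j15.0 Ω
|Z| = √(5.70² + 15.0²) = 16.0 Ω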